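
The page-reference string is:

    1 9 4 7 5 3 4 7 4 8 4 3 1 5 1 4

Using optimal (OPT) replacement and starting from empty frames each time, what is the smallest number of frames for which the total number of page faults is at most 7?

5

f=1: 16 faults
f=2: 12 faults
f=3: 9 faults
f=4: 8 faults
f=5: 7 faults
f=6: 7 faults
f=7: 7 faults
Smallest f with faults ≤ 7 is 5.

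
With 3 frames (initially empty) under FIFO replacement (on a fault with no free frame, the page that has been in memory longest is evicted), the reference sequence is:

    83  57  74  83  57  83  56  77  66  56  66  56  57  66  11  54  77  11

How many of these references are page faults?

10

83 → miss, frames (83)
57 → miss, frames (83 57)
74 → miss, frames (83 57 74)
83 → hit
57 → hit
83 → hit
56 → miss, evict 83, frames (57 74 56)
77 → miss, evict 57, frames (74 56 77)
66 → miss, evict 74, frames (56 77 66)
56 → hit
66 → hit
56 → hit
57 → miss, evict 56, frames (77 66 57)
66 → hit
11 → miss, evict 77, frames (66 57 11)
54 → miss, evict 66, frames (57 11 54)
77 → miss, evict 57, frames (11 54 77)
11 → hit
Page faults: 10.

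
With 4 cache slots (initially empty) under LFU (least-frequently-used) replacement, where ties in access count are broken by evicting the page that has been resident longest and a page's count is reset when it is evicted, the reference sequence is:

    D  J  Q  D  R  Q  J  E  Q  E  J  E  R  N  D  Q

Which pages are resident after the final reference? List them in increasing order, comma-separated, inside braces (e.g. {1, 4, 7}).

{D, E, J, Q}

D: fault, frames [D]
J: fault, frames [D, J]
Q: fault, frames [D, J, Q]
D: hit
R: fault, frames [D, J, Q, R]
Q: hit
J: hit
E: fault, evict R, frames [D, J, Q, E]
Q: hit
E: hit
J: hit
E: hit
R: fault, evict D, frames [J, Q, E, R]
N: fault, evict R, frames [J, Q, E, N]
D: fault, evict N, frames [J, Q, E, D]
Q: hit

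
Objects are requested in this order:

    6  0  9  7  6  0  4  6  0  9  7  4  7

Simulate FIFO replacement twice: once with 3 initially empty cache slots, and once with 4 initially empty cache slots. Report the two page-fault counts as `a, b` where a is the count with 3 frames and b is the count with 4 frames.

3 frames: F F F F F F F . . F F . . → 9 faults.
4 frames: F F F F . . F F F F F F . → 10 faults.
10 > 9: adding a frame increased faults — Belady's anomaly.

9, 10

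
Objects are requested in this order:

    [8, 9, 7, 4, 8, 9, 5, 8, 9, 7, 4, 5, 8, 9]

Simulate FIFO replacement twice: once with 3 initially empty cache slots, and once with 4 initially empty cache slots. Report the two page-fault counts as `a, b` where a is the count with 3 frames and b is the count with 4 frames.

3 frames: F F F F F F F . . F F . F F → 11 faults.
4 frames: F F F F . . F F F F F F F F → 12 faults.
12 > 11: adding a frame increased faults — Belady's anomaly.

11, 12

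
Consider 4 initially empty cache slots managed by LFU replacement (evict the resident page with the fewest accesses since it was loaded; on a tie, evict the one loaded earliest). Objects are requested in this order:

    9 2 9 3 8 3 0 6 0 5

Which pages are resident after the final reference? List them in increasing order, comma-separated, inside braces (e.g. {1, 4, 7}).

9: miss, frames {9}
2: miss, frames {9,2}
9: hit
3: miss, frames {9,2,3}
8: miss, frames {9,2,3,8}
3: hit
0: miss, evict 2, frames {9,3,8,0}
6: miss, evict 8, frames {9,3,0,6}
0: hit
5: miss, evict 6, frames {9,3,0,5}

{0, 3, 5, 9}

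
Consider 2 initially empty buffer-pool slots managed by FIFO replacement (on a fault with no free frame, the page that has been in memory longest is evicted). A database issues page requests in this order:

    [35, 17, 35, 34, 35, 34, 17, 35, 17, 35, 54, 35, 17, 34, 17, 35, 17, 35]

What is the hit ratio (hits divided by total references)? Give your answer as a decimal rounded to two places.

35 -> miss, frames (35)
17 -> miss, frames (35 17)
35 -> hit
34 -> miss, evict 35, frames (17 34)
35 -> miss, evict 17, frames (34 35)
34 -> hit
17 -> miss, evict 34, frames (35 17)
35 -> hit
17 -> hit
35 -> hit
54 -> miss, evict 35, frames (17 54)
35 -> miss, evict 17, frames (54 35)
17 -> miss, evict 54, frames (35 17)
34 -> miss, evict 35, frames (17 34)
17 -> hit
35 -> miss, evict 17, frames (34 35)
17 -> miss, evict 34, frames (35 17)
35 -> hit
Hits: 7 of 18 references → 7/18 = 0.3889.

0.39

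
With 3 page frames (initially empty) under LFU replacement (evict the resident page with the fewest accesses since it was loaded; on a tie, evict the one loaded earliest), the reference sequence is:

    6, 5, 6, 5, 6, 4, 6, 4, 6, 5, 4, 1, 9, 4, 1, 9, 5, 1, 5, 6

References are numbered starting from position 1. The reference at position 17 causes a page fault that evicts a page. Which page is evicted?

9

pos 1: 6: fault, frames [6]
pos 2: 5: fault, frames [6, 5]
pos 3: 6: hit
pos 4: 5: hit
pos 5: 6: hit
pos 6: 4: fault, frames [6, 5, 4]
pos 7: 6: hit
pos 8: 4: hit
pos 9: 6: hit
pos 10: 5: hit
pos 11: 4: hit
pos 12: 1: fault, evict 5, frames [6, 4, 1]
pos 13: 9: fault, evict 1, frames [6, 4, 9]
pos 14: 4: hit
pos 15: 1: fault, evict 9, frames [6, 4, 1]
pos 16: 9: fault, evict 1, frames [6, 4, 9]
pos 17: 5: fault, evict 9, frames [6, 4, 5]
At position 17, page 9 is evicted.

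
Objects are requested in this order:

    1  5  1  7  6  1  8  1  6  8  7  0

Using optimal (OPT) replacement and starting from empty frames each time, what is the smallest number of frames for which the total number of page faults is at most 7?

3

f=1: 12 faults
f=2: 8 faults
f=3: 7 faults
f=4: 6 faults
f=5: 6 faults
f=6: 6 faults
Smallest f with faults ≤ 7 is 3.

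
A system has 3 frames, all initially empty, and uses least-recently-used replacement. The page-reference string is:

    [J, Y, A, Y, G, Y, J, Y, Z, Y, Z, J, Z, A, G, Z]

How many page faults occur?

8

J → fault, frames [J]
Y → fault, frames [J, Y]
A → fault, frames [J, Y, A]
Y → hit
G → fault, evict J, frames [A, Y, G]
Y → hit
J → fault, evict A, frames [G, Y, J]
Y → hit
Z → fault, evict G, frames [J, Y, Z]
Y → hit
Z → hit
J → hit
Z → hit
A → fault, evict Y, frames [J, Z, A]
G → fault, evict J, frames [Z, A, G]
Z → hit
Page faults: 8.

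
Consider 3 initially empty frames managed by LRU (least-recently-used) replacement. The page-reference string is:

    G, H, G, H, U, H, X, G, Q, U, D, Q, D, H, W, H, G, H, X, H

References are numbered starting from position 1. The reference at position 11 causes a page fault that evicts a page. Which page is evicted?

pos 1: G: miss, frames {G}
pos 2: H: miss, frames {G,H}
pos 3: G: hit
pos 4: H: hit
pos 5: U: miss, frames {G,H,U}
pos 6: H: hit
pos 7: X: miss, evict G, frames {U,H,X}
pos 8: G: miss, evict U, frames {H,X,G}
pos 9: Q: miss, evict H, frames {X,G,Q}
pos 10: U: miss, evict X, frames {G,Q,U}
pos 11: D: miss, evict G, frames {Q,U,D}
At position 11, page G is evicted.

G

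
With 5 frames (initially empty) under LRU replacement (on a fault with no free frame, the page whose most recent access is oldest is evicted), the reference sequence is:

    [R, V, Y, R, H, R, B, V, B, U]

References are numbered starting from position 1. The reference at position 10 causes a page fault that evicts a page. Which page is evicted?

Y

pos 1: R → fault, frames [R]
pos 2: V → fault, frames [R, V]
pos 3: Y → fault, frames [R, V, Y]
pos 4: R → hit
pos 5: H → fault, frames [V, Y, R, H]
pos 6: R → hit
pos 7: B → fault, frames [V, Y, H, R, B]
pos 8: V → hit
pos 9: B → hit
pos 10: U → fault, evict Y, frames [H, R, V, B, U]
At position 10, page Y is evicted.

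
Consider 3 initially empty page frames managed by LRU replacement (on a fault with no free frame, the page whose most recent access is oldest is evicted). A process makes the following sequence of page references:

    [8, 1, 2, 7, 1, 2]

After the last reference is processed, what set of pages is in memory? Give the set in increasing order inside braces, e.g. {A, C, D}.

8 -> miss, frames [8]
1 -> miss, frames [8, 1]
2 -> miss, frames [8, 1, 2]
7 -> miss, evict 8, frames [1, 2, 7]
1 -> hit
2 -> hit

{1, 2, 7}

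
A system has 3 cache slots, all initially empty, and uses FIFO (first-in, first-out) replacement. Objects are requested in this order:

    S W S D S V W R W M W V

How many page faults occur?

S -> fault, frames [S]
W -> fault, frames [S, W]
S -> hit
D -> fault, frames [S, W, D]
S -> hit
V -> fault, evict S, frames [W, D, V]
W -> hit
R -> fault, evict W, frames [D, V, R]
W -> fault, evict D, frames [V, R, W]
M -> fault, evict V, frames [R, W, M]
W -> hit
V -> fault, evict R, frames [W, M, V]
Page faults: 8.

8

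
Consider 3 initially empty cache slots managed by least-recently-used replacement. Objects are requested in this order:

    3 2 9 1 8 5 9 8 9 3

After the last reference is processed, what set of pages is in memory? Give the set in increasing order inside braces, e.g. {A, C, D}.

3 → fault, frames [3]
2 → fault, frames [3, 2]
9 → fault, frames [3, 2, 9]
1 → fault, evict 3, frames [2, 9, 1]
8 → fault, evict 2, frames [9, 1, 8]
5 → fault, evict 9, frames [1, 8, 5]
9 → fault, evict 1, frames [8, 5, 9]
8 → hit
9 → hit
3 → fault, evict 5, frames [8, 9, 3]

{3, 8, 9}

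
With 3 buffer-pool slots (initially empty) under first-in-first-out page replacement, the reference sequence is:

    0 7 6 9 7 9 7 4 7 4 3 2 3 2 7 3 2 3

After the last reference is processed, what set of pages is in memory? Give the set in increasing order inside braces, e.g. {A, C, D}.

0: fault, frames [0]
7: fault, frames [0, 7]
6: fault, frames [0, 7, 6]
9: fault, evict 0, frames [7, 6, 9]
7: hit
9: hit
7: hit
4: fault, evict 7, frames [6, 9, 4]
7: fault, evict 6, frames [9, 4, 7]
4: hit
3: fault, evict 9, frames [4, 7, 3]
2: fault, evict 4, frames [7, 3, 2]
3: hit
2: hit
7: hit
3: hit
2: hit
3: hit

{2, 3, 7}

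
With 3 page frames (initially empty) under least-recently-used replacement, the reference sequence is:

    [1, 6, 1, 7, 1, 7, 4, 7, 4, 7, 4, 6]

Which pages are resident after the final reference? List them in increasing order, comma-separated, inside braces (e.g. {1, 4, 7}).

{4, 6, 7}

1 → miss, frames [1]
6 → miss, frames [1, 6]
1 → hit
7 → miss, frames [6, 1, 7]
1 → hit
7 → hit
4 → miss, evict 6, frames [1, 7, 4]
7 → hit
4 → hit
7 → hit
4 → hit
6 → miss, evict 1, frames [7, 4, 6]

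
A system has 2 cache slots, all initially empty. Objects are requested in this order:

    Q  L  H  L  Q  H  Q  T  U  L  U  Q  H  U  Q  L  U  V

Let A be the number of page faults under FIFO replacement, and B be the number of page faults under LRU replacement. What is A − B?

-1

Under FIFO: F F F . F . . F F F . F F F F F F F → 14 faults.
Under LRU: F F F . F F . F F F . F F F F F F F → 15 faults.
A − B = 14 − 15 = -1.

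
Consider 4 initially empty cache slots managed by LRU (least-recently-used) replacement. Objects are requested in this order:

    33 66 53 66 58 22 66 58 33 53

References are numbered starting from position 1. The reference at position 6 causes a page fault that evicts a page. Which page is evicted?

pos 1: 33 → fault, frames {33}
pos 2: 66 → fault, frames {33,66}
pos 3: 53 → fault, frames {33,66,53}
pos 4: 66 → hit
pos 5: 58 → fault, frames {33,53,66,58}
pos 6: 22 → fault, evict 33, frames {53,66,58,22}
At position 6, page 33 is evicted.

33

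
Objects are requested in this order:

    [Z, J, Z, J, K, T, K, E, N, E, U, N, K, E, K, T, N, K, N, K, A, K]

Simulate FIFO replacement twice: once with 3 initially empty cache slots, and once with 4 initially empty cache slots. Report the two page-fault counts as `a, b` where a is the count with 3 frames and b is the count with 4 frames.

3 frames: F F . . F F . F F . F . F F . F F F . . F . → 13 faults.
4 frames: F F . . F F . F F . F . F . . F . . . . F . → 10 faults.
10 < 13: adding a frame reduced faults, as is typical.

13, 10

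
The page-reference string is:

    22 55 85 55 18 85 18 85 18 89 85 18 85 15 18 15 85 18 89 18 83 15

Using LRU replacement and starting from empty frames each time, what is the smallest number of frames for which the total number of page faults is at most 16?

f=1: 22 faults
f=2: 15 faults
f=3: 9 faults
f=4: 8 faults
f=5: 7 faults
f=6: 7 faults
f=7: 7 faults
Smallest f with faults ≤ 16 is 2.

2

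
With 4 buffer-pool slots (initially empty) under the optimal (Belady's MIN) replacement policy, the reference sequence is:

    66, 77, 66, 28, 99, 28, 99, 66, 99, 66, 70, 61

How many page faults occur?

6

66 → miss, frames {66}
77 → miss, frames {66,77}
66 → hit
28 → miss, frames {66,77,28}
99 → miss, frames {66,77,28,99}
28 → hit
99 → hit
66 → hit
99 → hit
66 → hit
70 → miss, evict 99, frames {66,77,28,70}
61 → miss, evict 70, frames {66,77,28,61}
Page faults: 6.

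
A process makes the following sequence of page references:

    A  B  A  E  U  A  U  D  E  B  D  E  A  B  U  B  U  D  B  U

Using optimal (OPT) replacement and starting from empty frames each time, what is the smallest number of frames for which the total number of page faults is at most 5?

f=1: 20 faults
f=2: 12 faults
f=3: 8 faults
f=4: 6 faults
f=5: 5 faults
Smallest f with faults ≤ 5 is 5.

5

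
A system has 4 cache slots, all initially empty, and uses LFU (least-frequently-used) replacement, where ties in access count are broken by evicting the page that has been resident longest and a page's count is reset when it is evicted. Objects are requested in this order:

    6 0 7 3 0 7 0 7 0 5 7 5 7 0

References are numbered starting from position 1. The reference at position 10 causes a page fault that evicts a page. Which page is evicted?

6

pos 1: 6 → fault, frames (6)
pos 2: 0 → fault, frames (6 0)
pos 3: 7 → fault, frames (6 0 7)
pos 4: 3 → fault, frames (6 0 7 3)
pos 5: 0 → hit
pos 6: 7 → hit
pos 7: 0 → hit
pos 8: 7 → hit
pos 9: 0 → hit
pos 10: 5 → fault, evict 6, frames (0 7 3 5)
At position 10, page 6 is evicted.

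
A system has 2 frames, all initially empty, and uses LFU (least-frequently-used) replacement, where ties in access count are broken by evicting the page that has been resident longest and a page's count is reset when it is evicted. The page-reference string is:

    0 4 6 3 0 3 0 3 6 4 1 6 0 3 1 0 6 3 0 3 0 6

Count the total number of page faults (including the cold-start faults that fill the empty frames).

15

0 → fault, frames {0}
4 → fault, frames {0,4}
6 → fault, evict 0, frames {4,6}
3 → fault, evict 4, frames {6,3}
0 → fault, evict 6, frames {3,0}
3 → hit
0 → hit
3 → hit
6 → fault, evict 0, frames {3,6}
4 → fault, evict 6, frames {3,4}
1 → fault, evict 4, frames {3,1}
6 → fault, evict 1, frames {3,6}
0 → fault, evict 6, frames {3,0}
3 → hit
1 → fault, evict 0, frames {3,1}
0 → fault, evict 1, frames {3,0}
6 → fault, evict 0, frames {3,6}
3 → hit
0 → fault, evict 6, frames {3,0}
3 → hit
0 → hit
6 → fault, evict 0, frames {3,6}
Page faults: 15.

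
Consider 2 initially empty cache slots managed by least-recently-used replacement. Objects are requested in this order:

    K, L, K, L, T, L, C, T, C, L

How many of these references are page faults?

6

K → fault, frames [K]
L → fault, frames [K, L]
K → hit
L → hit
T → fault, evict K, frames [L, T]
L → hit
C → fault, evict T, frames [L, C]
T → fault, evict L, frames [C, T]
C → hit
L → fault, evict T, frames [C, L]
Page faults: 6.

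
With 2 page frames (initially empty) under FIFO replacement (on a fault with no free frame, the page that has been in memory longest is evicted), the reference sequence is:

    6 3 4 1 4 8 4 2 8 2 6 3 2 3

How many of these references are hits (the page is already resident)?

3

6 -> miss, frames [6]
3 -> miss, frames [6, 3]
4 -> miss, evict 6, frames [3, 4]
1 -> miss, evict 3, frames [4, 1]
4 -> hit
8 -> miss, evict 4, frames [1, 8]
4 -> miss, evict 1, frames [8, 4]
2 -> miss, evict 8, frames [4, 2]
8 -> miss, evict 4, frames [2, 8]
2 -> hit
6 -> miss, evict 2, frames [8, 6]
3 -> miss, evict 8, frames [6, 3]
2 -> miss, evict 6, frames [3, 2]
3 -> hit
Hits: 3.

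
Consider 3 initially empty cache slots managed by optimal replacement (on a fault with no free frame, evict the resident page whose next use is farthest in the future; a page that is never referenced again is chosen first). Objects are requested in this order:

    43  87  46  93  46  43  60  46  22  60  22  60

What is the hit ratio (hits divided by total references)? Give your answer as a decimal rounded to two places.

43 -> miss, frames (43)
87 -> miss, frames (43 87)
46 -> miss, frames (43 87 46)
93 -> miss, evict 87, frames (43 46 93)
46 -> hit
43 -> hit
60 -> miss, evict 93, frames (43 46 60)
46 -> hit
22 -> miss, evict 46, frames (43 60 22)
60 -> hit
22 -> hit
60 -> hit
Hits: 6 of 12 references → 6/12 = 0.5000.

0.50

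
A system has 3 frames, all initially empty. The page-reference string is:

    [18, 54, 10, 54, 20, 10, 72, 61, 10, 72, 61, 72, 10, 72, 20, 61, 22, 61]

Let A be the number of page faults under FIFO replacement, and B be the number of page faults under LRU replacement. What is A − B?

Under FIFO: F F F . F . F F F . . . . . F . F F → 10 faults.
Under LRU: F F F . F . F F . . . . . . F F F . → 9 faults.
A − B = 10 − 9 = 1.

1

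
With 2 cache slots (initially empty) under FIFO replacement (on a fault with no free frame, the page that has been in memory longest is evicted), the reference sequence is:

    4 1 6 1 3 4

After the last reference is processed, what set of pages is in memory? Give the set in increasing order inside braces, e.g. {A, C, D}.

4 -> fault, frames [4]
1 -> fault, frames [4, 1]
6 -> fault, evict 4, frames [1, 6]
1 -> hit
3 -> fault, evict 1, frames [6, 3]
4 -> fault, evict 6, frames [3, 4]

{3, 4}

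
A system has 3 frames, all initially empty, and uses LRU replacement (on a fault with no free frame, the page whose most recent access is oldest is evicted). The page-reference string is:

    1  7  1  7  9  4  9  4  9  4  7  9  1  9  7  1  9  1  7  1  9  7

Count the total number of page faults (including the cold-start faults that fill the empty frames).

5

1: fault, frames {1}
7: fault, frames {1,7}
1: hit
7: hit
9: fault, frames {1,7,9}
4: fault, evict 1, frames {7,9,4}
9: hit
4: hit
9: hit
4: hit
7: hit
9: hit
1: fault, evict 4, frames {7,9,1}
9: hit
7: hit
1: hit
9: hit
1: hit
7: hit
1: hit
9: hit
7: hit
Page faults: 5.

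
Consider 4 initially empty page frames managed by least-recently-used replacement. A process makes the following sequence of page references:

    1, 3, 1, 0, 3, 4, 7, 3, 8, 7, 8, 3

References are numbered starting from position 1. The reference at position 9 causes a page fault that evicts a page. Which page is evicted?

pos 1: 1 → miss, frames {1}
pos 2: 3 → miss, frames {1,3}
pos 3: 1 → hit
pos 4: 0 → miss, frames {3,1,0}
pos 5: 3 → hit
pos 6: 4 → miss, frames {1,0,3,4}
pos 7: 7 → miss, evict 1, frames {0,3,4,7}
pos 8: 3 → hit
pos 9: 8 → miss, evict 0, frames {4,7,3,8}
At position 9, page 0 is evicted.

0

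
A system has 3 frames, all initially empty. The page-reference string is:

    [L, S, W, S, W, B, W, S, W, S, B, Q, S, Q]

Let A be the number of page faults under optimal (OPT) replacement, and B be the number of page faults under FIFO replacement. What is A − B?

Under OPT: F F F . . F . . . . . F . . → 5 faults.
Under FIFO: F F F . . F . . . . . F F . → 6 faults.
A − B = 5 − 6 = -1.

-1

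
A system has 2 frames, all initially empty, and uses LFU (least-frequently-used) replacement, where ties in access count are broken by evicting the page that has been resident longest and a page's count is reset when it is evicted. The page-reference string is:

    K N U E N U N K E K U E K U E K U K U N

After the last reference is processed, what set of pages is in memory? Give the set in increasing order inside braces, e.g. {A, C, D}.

K → fault, frames {K}
N → fault, frames {K,N}
U → fault, evict K, frames {N,U}
E → fault, evict N, frames {U,E}
N → fault, evict U, frames {E,N}
U → fault, evict E, frames {N,U}
N → hit
K → fault, evict U, frames {N,K}
E → fault, evict K, frames {N,E}
K → fault, evict E, frames {N,K}
U → fault, evict K, frames {N,U}
E → fault, evict U, frames {N,E}
K → fault, evict E, frames {N,K}
U → fault, evict K, frames {N,U}
E → fault, evict U, frames {N,E}
K → fault, evict E, frames {N,K}
U → fault, evict K, frames {N,U}
K → fault, evict U, frames {N,K}
U → fault, evict K, frames {N,U}
N → hit

{N, U}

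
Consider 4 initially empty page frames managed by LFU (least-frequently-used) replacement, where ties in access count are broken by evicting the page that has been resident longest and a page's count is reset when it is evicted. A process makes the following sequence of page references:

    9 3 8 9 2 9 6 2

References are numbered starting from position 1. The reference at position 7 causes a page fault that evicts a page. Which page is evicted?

3

pos 1: 9: miss, frames (9)
pos 2: 3: miss, frames (9 3)
pos 3: 8: miss, frames (9 3 8)
pos 4: 9: hit
pos 5: 2: miss, frames (9 3 8 2)
pos 6: 9: hit
pos 7: 6: miss, evict 3, frames (9 8 2 6)
At position 7, page 3 is evicted.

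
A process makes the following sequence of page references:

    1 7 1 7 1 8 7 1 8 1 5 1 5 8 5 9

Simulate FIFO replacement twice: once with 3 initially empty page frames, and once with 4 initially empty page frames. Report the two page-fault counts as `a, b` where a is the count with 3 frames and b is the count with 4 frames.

6, 5

3 frames: F F . . . F . . . . F F . . . F → 6 faults.
4 frames: F F . . . F . . . . F . . . . F → 5 faults.
5 < 6: adding a frame reduced faults, as is typical.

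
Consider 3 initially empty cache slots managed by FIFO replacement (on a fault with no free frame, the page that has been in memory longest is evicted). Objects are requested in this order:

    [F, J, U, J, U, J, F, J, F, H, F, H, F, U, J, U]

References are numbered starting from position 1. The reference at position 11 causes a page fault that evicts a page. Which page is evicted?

J

pos 1: F: miss, frames {F}
pos 2: J: miss, frames {F,J}
pos 3: U: miss, frames {F,J,U}
pos 4: J: hit
pos 5: U: hit
pos 6: J: hit
pos 7: F: hit
pos 8: J: hit
pos 9: F: hit
pos 10: H: miss, evict F, frames {J,U,H}
pos 11: F: miss, evict J, frames {U,H,F}
At position 11, page J is evicted.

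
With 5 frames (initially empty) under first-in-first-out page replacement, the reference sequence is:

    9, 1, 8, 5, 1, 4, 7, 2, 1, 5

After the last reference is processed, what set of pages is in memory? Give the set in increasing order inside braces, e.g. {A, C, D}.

{1, 2, 4, 5, 7}

9 -> miss, frames [9]
1 -> miss, frames [9, 1]
8 -> miss, frames [9, 1, 8]
5 -> miss, frames [9, 1, 8, 5]
1 -> hit
4 -> miss, frames [9, 1, 8, 5, 4]
7 -> miss, evict 9, frames [1, 8, 5, 4, 7]
2 -> miss, evict 1, frames [8, 5, 4, 7, 2]
1 -> miss, evict 8, frames [5, 4, 7, 2, 1]
5 -> hit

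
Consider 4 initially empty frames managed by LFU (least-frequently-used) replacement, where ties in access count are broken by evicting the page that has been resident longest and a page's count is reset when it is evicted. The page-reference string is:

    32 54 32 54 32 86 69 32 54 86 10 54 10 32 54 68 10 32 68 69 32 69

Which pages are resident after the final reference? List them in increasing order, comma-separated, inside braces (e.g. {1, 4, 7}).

{10, 32, 54, 69}

32: miss, frames (32)
54: miss, frames (32 54)
32: hit
54: hit
32: hit
86: miss, frames (32 54 86)
69: miss, frames (32 54 86 69)
32: hit
54: hit
86: hit
10: miss, evict 69, frames (32 54 86 10)
54: hit
10: hit
32: hit
54: hit
68: miss, evict 86, frames (32 54 10 68)
10: hit
32: hit
68: hit
69: miss, evict 68, frames (32 54 10 69)
32: hit
69: hit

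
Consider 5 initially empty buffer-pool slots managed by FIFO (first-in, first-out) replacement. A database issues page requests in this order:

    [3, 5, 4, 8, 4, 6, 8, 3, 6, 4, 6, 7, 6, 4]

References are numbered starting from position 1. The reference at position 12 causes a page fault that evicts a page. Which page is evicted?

pos 1: 3 -> miss, frames [3]
pos 2: 5 -> miss, frames [3, 5]
pos 3: 4 -> miss, frames [3, 5, 4]
pos 4: 8 -> miss, frames [3, 5, 4, 8]
pos 5: 4 -> hit
pos 6: 6 -> miss, frames [3, 5, 4, 8, 6]
pos 7: 8 -> hit
pos 8: 3 -> hit
pos 9: 6 -> hit
pos 10: 4 -> hit
pos 11: 6 -> hit
pos 12: 7 -> miss, evict 3, frames [5, 4, 8, 6, 7]
At position 12, page 3 is evicted.

3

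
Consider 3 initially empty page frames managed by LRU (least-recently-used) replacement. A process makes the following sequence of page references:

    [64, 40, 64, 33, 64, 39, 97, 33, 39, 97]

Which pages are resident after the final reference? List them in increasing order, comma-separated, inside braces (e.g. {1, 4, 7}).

{33, 39, 97}

64: miss, frames [64]
40: miss, frames [64, 40]
64: hit
33: miss, frames [40, 64, 33]
64: hit
39: miss, evict 40, frames [33, 64, 39]
97: miss, evict 33, frames [64, 39, 97]
33: miss, evict 64, frames [39, 97, 33]
39: hit
97: hit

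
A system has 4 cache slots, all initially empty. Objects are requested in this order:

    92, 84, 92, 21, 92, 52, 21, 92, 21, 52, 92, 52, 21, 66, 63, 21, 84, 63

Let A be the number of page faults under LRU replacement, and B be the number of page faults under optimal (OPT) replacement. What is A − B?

Under LRU: F F . F . F . . . . . . . F F . F . → 7 faults.
Under OPT: F F . F . F . . . . . . . F F . . . → 6 faults.
A − B = 7 − 6 = 1.

1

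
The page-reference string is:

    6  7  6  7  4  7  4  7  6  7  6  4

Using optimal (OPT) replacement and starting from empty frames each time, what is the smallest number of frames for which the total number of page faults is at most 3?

3

f=1: 12 faults
f=2: 5 faults
f=3: 3 faults
Smallest f with faults ≤ 3 is 3.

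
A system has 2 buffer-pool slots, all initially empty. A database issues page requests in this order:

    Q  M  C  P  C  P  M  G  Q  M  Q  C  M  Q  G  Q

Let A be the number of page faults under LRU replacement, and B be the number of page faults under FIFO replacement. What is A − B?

1

Under LRU: F F F F . . F F F F . F F F F . → 12 faults.
Under FIFO: F F F F . . F F F F . F . F F . → 11 faults.
A − B = 12 − 11 = 1.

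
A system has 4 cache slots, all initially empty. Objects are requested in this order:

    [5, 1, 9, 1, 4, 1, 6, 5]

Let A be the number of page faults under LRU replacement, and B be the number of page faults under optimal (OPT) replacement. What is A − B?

Under LRU: F F F . F . F F → 6 faults.
Under OPT: F F F . F . F . → 5 faults.
A − B = 6 − 5 = 1.

1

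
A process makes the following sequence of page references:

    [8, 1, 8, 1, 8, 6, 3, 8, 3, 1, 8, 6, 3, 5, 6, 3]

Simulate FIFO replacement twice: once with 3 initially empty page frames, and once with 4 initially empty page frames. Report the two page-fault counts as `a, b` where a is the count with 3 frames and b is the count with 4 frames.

9, 5

3 frames: F F . . . F F F . F . F F F . . → 9 faults.
4 frames: F F . . . F F . . . . . . F . . → 5 faults.
5 < 9: adding a frame reduced faults, as is typical.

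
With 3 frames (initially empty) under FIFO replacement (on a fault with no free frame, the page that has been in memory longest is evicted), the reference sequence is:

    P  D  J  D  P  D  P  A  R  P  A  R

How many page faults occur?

6

P -> fault, frames [P]
D -> fault, frames [P, D]
J -> fault, frames [P, D, J]
D -> hit
P -> hit
D -> hit
P -> hit
A -> fault, evict P, frames [D, J, A]
R -> fault, evict D, frames [J, A, R]
P -> fault, evict J, frames [A, R, P]
A -> hit
R -> hit
Page faults: 6.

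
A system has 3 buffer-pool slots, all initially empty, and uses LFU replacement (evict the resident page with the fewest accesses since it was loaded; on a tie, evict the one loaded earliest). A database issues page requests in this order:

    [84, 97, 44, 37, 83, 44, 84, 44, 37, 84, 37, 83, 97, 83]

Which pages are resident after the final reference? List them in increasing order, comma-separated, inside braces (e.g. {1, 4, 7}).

{37, 44, 83}

84 → miss, frames {84}
97 → miss, frames {84,97}
44 → miss, frames {84,97,44}
37 → miss, evict 84, frames {97,44,37}
83 → miss, evict 97, frames {44,37,83}
44 → hit
84 → miss, evict 37, frames {44,83,84}
44 → hit
37 → miss, evict 83, frames {44,84,37}
84 → hit
37 → hit
83 → miss, evict 84, frames {44,37,83}
97 → miss, evict 83, frames {44,37,97}
83 → miss, evict 97, frames {44,37,83}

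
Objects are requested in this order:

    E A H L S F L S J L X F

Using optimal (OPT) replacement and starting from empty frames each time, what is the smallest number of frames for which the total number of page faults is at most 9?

f=1: 12 faults
f=2: 10 faults
f=3: 8 faults
f=4: 8 faults
f=5: 8 faults
f=6: 8 faults
f=7: 8 faults
f=8: 8 faults
Smallest f with faults ≤ 9 is 3.

3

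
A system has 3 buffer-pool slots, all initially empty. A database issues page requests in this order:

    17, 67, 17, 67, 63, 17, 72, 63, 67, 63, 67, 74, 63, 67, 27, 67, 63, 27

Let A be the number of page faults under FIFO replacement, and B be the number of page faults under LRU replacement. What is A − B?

Under FIFO: F F . . F . F . . . . F . F F . F . → 8 faults.
Under LRU: F F . . F . F . F . . F . . F . . . → 7 faults.
A − B = 8 − 7 = 1.

1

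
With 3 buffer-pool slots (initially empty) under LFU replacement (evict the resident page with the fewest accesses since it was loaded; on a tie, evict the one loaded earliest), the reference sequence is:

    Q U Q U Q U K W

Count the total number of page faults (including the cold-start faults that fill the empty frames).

Q: fault, frames [Q]
U: fault, frames [Q, U]
Q: hit
U: hit
Q: hit
U: hit
K: fault, frames [Q, U, K]
W: fault, evict K, frames [Q, U, W]
Page faults: 4.

4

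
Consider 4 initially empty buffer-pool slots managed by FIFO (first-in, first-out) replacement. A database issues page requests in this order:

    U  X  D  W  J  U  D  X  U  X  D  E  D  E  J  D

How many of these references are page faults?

10

U: fault, frames (U)
X: fault, frames (U X)
D: fault, frames (U X D)
W: fault, frames (U X D W)
J: fault, evict U, frames (X D W J)
U: fault, evict X, frames (D W J U)
D: hit
X: fault, evict D, frames (W J U X)
U: hit
X: hit
D: fault, evict W, frames (J U X D)
E: fault, evict J, frames (U X D E)
D: hit
E: hit
J: fault, evict U, frames (X D E J)
D: hit
Page faults: 10.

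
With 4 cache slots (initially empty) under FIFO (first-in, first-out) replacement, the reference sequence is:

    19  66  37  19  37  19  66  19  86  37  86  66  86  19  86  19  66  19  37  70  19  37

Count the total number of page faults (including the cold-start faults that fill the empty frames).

19 -> fault, frames [19]
66 -> fault, frames [19, 66]
37 -> fault, frames [19, 66, 37]
19 -> hit
37 -> hit
19 -> hit
66 -> hit
19 -> hit
86 -> fault, frames [19, 66, 37, 86]
37 -> hit
86 -> hit
66 -> hit
86 -> hit
19 -> hit
86 -> hit
19 -> hit
66 -> hit
19 -> hit
37 -> hit
70 -> fault, evict 19, frames [66, 37, 86, 70]
19 -> fault, evict 66, frames [37, 86, 70, 19]
37 -> hit
Page faults: 6.

6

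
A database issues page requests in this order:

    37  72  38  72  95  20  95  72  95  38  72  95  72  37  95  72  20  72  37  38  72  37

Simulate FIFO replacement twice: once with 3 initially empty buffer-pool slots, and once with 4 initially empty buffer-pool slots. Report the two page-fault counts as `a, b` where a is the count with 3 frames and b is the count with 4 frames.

3 frames: F F F . F F . F . F . F . F . F F . . F . F → 13 faults.
4 frames: F F F . F F . . . . . . . F . F . . . F . . → 8 faults.
8 < 13: adding a frame reduced faults, as is typical.

13, 8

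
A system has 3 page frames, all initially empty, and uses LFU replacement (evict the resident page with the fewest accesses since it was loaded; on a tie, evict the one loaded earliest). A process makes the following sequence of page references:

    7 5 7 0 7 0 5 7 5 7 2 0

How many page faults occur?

5

7 -> miss, frames {7}
5 -> miss, frames {7,5}
7 -> hit
0 -> miss, frames {7,5,0}
7 -> hit
0 -> hit
5 -> hit
7 -> hit
5 -> hit
7 -> hit
2 -> miss, evict 0, frames {7,5,2}
0 -> miss, evict 2, frames {7,5,0}
Page faults: 5.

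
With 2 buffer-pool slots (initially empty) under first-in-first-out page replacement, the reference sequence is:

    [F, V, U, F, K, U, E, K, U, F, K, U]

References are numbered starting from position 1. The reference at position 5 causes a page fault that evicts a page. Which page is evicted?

U

pos 1: F: miss, frames [F]
pos 2: V: miss, frames [F, V]
pos 3: U: miss, evict F, frames [V, U]
pos 4: F: miss, evict V, frames [U, F]
pos 5: K: miss, evict U, frames [F, K]
At position 5, page U is evicted.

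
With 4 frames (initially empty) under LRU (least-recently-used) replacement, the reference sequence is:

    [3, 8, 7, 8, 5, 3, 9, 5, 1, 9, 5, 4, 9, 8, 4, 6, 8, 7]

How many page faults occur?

10

3 → miss, frames {3}
8 → miss, frames {3,8}
7 → miss, frames {3,8,7}
8 → hit
5 → miss, frames {3,7,8,5}
3 → hit
9 → miss, evict 7, frames {8,5,3,9}
5 → hit
1 → miss, evict 8, frames {3,9,5,1}
9 → hit
5 → hit
4 → miss, evict 3, frames {1,9,5,4}
9 → hit
8 → miss, evict 1, frames {5,4,9,8}
4 → hit
6 → miss, evict 5, frames {9,8,4,6}
8 → hit
7 → miss, evict 9, frames {4,6,8,7}
Page faults: 10.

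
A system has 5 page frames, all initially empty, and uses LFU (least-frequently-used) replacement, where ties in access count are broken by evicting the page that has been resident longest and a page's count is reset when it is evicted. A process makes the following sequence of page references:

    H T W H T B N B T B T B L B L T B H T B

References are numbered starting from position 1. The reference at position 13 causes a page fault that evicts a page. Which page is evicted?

pos 1: H: fault, frames {H}
pos 2: T: fault, frames {H,T}
pos 3: W: fault, frames {H,T,W}
pos 4: H: hit
pos 5: T: hit
pos 6: B: fault, frames {H,T,W,B}
pos 7: N: fault, frames {H,T,W,B,N}
pos 8: B: hit
pos 9: T: hit
pos 10: B: hit
pos 11: T: hit
pos 12: B: hit
pos 13: L: fault, evict W, frames {H,T,B,N,L}
At position 13, page W is evicted.

W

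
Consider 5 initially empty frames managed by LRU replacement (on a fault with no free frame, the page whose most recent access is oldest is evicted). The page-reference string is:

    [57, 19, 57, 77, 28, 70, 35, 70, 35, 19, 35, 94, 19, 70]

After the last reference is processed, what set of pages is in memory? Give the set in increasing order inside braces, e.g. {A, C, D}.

57 → miss, frames (57)
19 → miss, frames (57 19)
57 → hit
77 → miss, frames (19 57 77)
28 → miss, frames (19 57 77 28)
70 → miss, frames (19 57 77 28 70)
35 → miss, evict 19, frames (57 77 28 70 35)
70 → hit
35 → hit
19 → miss, evict 57, frames (77 28 70 35 19)
35 → hit
94 → miss, evict 77, frames (28 70 19 35 94)
19 → hit
70 → hit

{19, 28, 35, 70, 94}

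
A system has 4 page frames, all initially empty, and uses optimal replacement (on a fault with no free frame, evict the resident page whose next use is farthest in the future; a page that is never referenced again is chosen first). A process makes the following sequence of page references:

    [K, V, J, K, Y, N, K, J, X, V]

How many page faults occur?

6

K → fault, frames {K}
V → fault, frames {K,V}
J → fault, frames {K,V,J}
K → hit
Y → fault, frames {K,V,J,Y}
N → fault, evict Y, frames {K,V,J,N}
K → hit
J → hit
X → fault, evict N, frames {K,V,J,X}
V → hit
Page faults: 6.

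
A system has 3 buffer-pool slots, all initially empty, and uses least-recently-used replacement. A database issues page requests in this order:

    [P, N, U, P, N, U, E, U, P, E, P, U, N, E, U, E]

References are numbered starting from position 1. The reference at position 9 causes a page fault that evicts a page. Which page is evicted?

pos 1: P -> fault, frames {P}
pos 2: N -> fault, frames {P,N}
pos 3: U -> fault, frames {P,N,U}
pos 4: P -> hit
pos 5: N -> hit
pos 6: U -> hit
pos 7: E -> fault, evict P, frames {N,U,E}
pos 8: U -> hit
pos 9: P -> fault, evict N, frames {E,U,P}
At position 9, page N is evicted.

N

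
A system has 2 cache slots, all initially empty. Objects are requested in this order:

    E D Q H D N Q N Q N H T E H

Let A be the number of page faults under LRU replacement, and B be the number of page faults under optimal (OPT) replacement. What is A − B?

Under LRU: F F F F F F F . . . F F F F → 11 faults.
Under OPT: F F F F . F F . . . F F F . → 9 faults.
A − B = 11 − 9 = 2.

2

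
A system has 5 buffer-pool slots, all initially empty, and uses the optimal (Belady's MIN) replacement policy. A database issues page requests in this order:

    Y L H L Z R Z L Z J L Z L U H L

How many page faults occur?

7

Y: miss, frames (Y)
L: miss, frames (Y L)
H: miss, frames (Y L H)
L: hit
Z: miss, frames (Y L H Z)
R: miss, frames (Y L H Z R)
Z: hit
L: hit
Z: hit
J: miss, evict R, frames (Y L H Z J)
L: hit
Z: hit
L: hit
U: miss, evict J, frames (Y L H Z U)
H: hit
L: hit
Page faults: 7.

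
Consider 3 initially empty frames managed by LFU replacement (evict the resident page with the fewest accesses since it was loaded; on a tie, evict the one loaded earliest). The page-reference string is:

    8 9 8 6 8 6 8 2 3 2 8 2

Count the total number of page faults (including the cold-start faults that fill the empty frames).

8 → fault, frames {8}
9 → fault, frames {8,9}
8 → hit
6 → fault, frames {8,9,6}
8 → hit
6 → hit
8 → hit
2 → fault, evict 9, frames {8,6,2}
3 → fault, evict 2, frames {8,6,3}
2 → fault, evict 3, frames {8,6,2}
8 → hit
2 → hit
Page faults: 6.

6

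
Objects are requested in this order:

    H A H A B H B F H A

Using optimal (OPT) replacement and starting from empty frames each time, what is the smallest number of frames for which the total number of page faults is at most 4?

f=1: 10 faults
f=2: 5 faults
f=3: 4 faults
f=4: 4 faults
Smallest f with faults ≤ 4 is 3.

3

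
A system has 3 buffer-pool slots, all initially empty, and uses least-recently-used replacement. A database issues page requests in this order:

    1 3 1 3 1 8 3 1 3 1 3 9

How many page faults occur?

1 → miss, frames {1}
3 → miss, frames {1,3}
1 → hit
3 → hit
1 → hit
8 → miss, frames {3,1,8}
3 → hit
1 → hit
3 → hit
1 → hit
3 → hit
9 → miss, evict 8, frames {1,3,9}
Page faults: 4.

4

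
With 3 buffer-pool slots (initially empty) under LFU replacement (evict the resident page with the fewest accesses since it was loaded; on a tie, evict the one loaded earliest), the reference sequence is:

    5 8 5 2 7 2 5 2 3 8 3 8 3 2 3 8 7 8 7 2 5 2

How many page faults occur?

13

5 -> miss, frames {5}
8 -> miss, frames {5,8}
5 -> hit
2 -> miss, frames {5,8,2}
7 -> miss, evict 8, frames {5,2,7}
2 -> hit
5 -> hit
2 -> hit
3 -> miss, evict 7, frames {5,2,3}
8 -> miss, evict 3, frames {5,2,8}
3 -> miss, evict 8, frames {5,2,3}
8 -> miss, evict 3, frames {5,2,8}
3 -> miss, evict 8, frames {5,2,3}
2 -> hit
3 -> hit
8 -> miss, evict 3, frames {5,2,8}
7 -> miss, evict 8, frames {5,2,7}
8 -> miss, evict 7, frames {5,2,8}
7 -> miss, evict 8, frames {5,2,7}
2 -> hit
5 -> hit
2 -> hit
Page faults: 13.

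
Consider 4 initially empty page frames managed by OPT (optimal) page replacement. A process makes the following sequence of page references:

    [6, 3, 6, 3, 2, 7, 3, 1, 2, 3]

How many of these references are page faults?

6 -> miss, frames {6}
3 -> miss, frames {6,3}
6 -> hit
3 -> hit
2 -> miss, frames {6,3,2}
7 -> miss, frames {6,3,2,7}
3 -> hit
1 -> miss, evict 7, frames {6,3,2,1}
2 -> hit
3 -> hit
Page faults: 5.

5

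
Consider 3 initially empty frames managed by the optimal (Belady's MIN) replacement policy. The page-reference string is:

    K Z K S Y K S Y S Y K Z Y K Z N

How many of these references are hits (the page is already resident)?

K -> fault, frames [K]
Z -> fault, frames [K, Z]
K -> hit
S -> fault, frames [K, Z, S]
Y -> fault, evict Z, frames [K, S, Y]
K -> hit
S -> hit
Y -> hit
S -> hit
Y -> hit
K -> hit
Z -> fault, evict S, frames [K, Y, Z]
Y -> hit
K -> hit
Z -> hit
N -> fault, evict Z, frames [K, Y, N]
Hits: 10.

10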